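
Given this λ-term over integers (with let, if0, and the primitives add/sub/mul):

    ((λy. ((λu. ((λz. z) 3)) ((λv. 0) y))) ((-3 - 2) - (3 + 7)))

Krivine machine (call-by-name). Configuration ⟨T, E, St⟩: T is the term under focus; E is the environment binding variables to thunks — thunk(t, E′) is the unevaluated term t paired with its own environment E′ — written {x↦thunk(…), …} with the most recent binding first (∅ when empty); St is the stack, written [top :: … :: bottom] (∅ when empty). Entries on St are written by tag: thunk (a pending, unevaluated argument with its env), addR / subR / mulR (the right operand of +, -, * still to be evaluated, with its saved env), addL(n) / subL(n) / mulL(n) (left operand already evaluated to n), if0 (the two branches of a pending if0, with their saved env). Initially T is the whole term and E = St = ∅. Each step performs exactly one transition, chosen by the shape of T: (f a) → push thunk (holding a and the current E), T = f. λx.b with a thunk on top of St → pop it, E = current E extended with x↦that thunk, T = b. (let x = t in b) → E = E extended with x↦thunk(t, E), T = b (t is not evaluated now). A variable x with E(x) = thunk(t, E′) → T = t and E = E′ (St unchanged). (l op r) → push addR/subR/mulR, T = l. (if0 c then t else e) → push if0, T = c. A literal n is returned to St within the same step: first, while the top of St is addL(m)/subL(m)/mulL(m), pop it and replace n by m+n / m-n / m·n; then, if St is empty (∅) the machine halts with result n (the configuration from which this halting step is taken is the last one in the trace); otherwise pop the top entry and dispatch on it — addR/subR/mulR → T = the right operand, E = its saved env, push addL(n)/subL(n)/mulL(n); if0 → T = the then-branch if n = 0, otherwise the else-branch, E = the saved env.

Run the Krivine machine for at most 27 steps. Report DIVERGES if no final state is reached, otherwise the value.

Answer: 3

Execution trace:
0. ⟨T=((λy. ((λu. ((λz. z) 3)) ((λv. 0) y))) ((-3 - 2) - (3 + 7))); E=∅; St=∅⟩
1. ⟨T=(λy. ((λu. ((λz. z) 3)) ((λv. 0) y))); E=∅; St=[thunk]⟩
2. ⟨T=((λu. ((λz. z) 3)) ((λv. 0) y)); E={y↦thunk(((-3 - 2) - (3 + 7)), ∅)}; St=∅⟩
3. ⟨T=(λu. ((λz. z) 3)); E={y↦thunk(((-3 - 2) - (3 + 7)), ∅)}; St=[thunk]⟩
4. ⟨T=((λz. z) 3); E={u↦thunk(((λv. 0) y), {y↦thunk(((-3 - 2) - (3 + 7)), ∅)}), y↦thunk(((-3 - 2) - (3 + 7)), ∅)}; St=∅⟩
5. ⟨T=(λz. z); E={u↦thunk(((λv. 0) y), {y↦thunk(((-3 - 2) - (3 + 7)), ∅)}), y↦thunk(((-3 - 2) - (3 + 7)), ∅)}; St=[thunk]⟩
6. ⟨T=z; E={z↦thunk(3, {u↦thunk(((λv. 0) y), {y↦thunk(((-3 - 2) - (3 + 7)), ∅)}), y↦thunk(((-3 - 2) - (3 + 7)), ∅)}), u↦thunk(((λv. 0) y), {y↦thunk(((-3 - 2) - (3 + 7)), ∅)}), y↦thunk(((-3 - 2) - (3 + 7)), ∅)}; St=∅⟩
7. ⟨T=3; E={u↦thunk(((λv. 0) y), {y↦thunk(((-3 - 2) - (3 + 7)), ∅)}), y↦thunk(((-3 - 2) - (3 + 7)), ∅)}; St=∅⟩
→ final value 3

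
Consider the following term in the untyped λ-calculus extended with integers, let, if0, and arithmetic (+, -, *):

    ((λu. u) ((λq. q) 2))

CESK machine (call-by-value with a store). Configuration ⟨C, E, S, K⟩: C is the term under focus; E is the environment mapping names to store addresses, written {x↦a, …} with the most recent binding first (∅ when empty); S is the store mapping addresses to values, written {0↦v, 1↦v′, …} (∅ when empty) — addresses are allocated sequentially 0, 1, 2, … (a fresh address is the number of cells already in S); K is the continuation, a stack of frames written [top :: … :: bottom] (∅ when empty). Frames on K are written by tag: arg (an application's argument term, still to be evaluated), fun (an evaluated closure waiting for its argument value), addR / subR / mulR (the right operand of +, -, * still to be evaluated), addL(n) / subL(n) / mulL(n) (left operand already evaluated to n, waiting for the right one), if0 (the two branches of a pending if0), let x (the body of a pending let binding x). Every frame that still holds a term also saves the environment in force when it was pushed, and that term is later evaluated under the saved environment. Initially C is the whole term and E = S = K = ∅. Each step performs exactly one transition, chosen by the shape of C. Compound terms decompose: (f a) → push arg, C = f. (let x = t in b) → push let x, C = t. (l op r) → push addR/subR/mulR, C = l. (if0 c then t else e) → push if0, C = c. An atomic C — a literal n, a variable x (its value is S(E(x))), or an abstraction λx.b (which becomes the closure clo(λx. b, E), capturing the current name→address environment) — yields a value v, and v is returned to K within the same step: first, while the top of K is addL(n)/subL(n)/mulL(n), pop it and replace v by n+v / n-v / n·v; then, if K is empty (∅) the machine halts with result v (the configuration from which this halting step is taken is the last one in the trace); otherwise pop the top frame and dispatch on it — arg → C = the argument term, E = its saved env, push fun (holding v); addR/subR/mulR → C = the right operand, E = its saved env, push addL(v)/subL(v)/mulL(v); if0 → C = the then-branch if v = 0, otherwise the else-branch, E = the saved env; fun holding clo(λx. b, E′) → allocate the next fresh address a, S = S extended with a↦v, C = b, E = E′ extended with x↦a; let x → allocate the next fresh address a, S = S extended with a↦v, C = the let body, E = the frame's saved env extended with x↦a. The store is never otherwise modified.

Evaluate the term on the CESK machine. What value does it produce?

Answer: 2

Execution trace:
[0] [C=((λu. u) ((λq. q) 2)) | E=∅ | S=∅ | K=∅]
[1] [C=(λu. u) | E=∅ | S=∅ | K=[arg]]
[2] [C=((λq. q) 2) | E=∅ | S=∅ | K=[fun]]
[3] [C=(λq. q) | E=∅ | S=∅ | K=[arg :: fun]]
[4] [C=2 | E=∅ | S=∅ | K=[fun :: fun]]
[5] [C=q | E={q↦0} | S={0↦2} | K=[fun]]
[6] [C=u | E={u↦1} | S={0↦2, 1↦2} | K=∅]
→ final value 2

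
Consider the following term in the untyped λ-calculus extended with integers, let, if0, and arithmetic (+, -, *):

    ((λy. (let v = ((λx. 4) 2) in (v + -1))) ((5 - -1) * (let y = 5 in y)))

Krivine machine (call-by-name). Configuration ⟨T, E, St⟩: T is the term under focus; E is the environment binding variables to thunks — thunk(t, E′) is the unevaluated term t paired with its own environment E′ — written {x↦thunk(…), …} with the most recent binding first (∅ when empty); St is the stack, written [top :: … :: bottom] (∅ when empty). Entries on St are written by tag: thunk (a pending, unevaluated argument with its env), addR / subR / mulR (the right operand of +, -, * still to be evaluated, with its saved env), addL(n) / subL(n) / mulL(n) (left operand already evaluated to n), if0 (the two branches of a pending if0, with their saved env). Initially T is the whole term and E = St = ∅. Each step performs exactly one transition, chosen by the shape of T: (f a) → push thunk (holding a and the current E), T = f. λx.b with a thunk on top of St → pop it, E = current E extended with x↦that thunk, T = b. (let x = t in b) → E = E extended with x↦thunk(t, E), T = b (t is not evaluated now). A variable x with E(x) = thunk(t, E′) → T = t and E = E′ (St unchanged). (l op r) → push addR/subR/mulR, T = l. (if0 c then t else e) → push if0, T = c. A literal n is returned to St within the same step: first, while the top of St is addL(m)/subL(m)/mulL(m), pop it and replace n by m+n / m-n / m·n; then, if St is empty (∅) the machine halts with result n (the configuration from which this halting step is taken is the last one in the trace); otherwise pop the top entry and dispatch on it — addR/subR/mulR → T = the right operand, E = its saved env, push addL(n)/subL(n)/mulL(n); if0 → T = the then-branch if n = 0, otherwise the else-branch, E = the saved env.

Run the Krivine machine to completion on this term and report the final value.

t=0: ⟨T=((λy. (let v = ((λx. 4) 2) in (v + -1))) ((5 - -1) * (let y = 5 in y))); E=∅; St=∅⟩
t=1: ⟨T=(λy. (let v = ((λx. 4) 2) in (v + -1))); E=∅; St=[thunk]⟩
t=2: ⟨T=(let v = ((λx. 4) 2) in (v + -1)); E={y↦thunk(((5 - -1) * (let y = 5 in y)), ∅)}; St=∅⟩
t=3: ⟨T=(v + -1); E={v↦thunk(((λx. 4) 2), {y↦thunk(((5 - -1) * (let y = 5 in y)), ∅)}), y↦thunk(((5 - -1) * (let y = 5 in y)), ∅)}; St=∅⟩
t=4: ⟨T=v; E={v↦thunk(((λx. 4) 2), {y↦thunk(((5 - -1) * (let y = 5 in y)), ∅)}), y↦thunk(((5 - -1) * (let y = 5 in y)), ∅)}; St=[addR]⟩
t=5: ⟨T=((λx. 4) 2); E={y↦thunk(((5 - -1) * (let y = 5 in y)), ∅)}; St=[addR]⟩
t=6: ⟨T=(λx. 4); E={y↦thunk(((5 - -1) * (let y = 5 in y)), ∅)}; St=[thunk :: addR]⟩
t=7: ⟨T=4; E={x↦thunk(2, {y↦thunk(((5 - -1) * (let y = 5 in y)), ∅)}), y↦thunk(((5 - -1) * (let y = 5 in y)), ∅)}; St=[addR]⟩
t=8: ⟨T=-1; E={v↦thunk(((λx. 4) 2), {y↦thunk(((5 - -1) * (let y = 5 in y)), ∅)}), y↦thunk(((5 - -1) * (let y = 5 in y)), ∅)}; St=[addL(4)]⟩
→ final value 3

Answer: 3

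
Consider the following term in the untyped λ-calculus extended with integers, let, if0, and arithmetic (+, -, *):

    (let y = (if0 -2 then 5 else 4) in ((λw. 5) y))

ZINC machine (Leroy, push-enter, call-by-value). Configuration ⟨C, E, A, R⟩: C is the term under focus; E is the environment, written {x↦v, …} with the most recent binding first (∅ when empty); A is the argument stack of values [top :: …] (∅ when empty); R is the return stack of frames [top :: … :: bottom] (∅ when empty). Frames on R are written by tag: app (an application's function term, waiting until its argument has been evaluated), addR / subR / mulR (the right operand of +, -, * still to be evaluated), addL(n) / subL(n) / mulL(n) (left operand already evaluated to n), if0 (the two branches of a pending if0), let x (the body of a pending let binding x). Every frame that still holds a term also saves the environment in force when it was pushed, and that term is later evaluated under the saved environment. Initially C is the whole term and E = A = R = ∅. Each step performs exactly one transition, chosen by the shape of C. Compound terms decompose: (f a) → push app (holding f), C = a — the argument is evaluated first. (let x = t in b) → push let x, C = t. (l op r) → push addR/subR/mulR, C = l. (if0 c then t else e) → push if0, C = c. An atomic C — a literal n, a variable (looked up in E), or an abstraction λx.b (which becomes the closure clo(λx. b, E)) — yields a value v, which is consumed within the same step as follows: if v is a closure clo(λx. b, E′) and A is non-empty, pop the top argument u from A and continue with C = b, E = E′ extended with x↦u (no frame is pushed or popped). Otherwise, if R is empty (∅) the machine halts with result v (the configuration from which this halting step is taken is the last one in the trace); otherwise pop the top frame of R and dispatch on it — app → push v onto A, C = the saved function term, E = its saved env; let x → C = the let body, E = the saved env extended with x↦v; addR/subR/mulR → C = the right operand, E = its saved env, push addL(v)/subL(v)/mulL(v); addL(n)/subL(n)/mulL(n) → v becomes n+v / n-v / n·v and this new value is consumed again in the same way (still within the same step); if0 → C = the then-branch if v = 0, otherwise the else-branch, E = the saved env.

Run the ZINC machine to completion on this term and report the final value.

step 0: [C=(let y = (if0 -2 then 5 else 4) in ((λw. 5) y)) | E=∅ | A=∅ | R=∅]
step 1: [C=(if0 -2 then 5 else 4) | E=∅ | A=∅ | R=[let y]]
step 2: [C=-2 | E=∅ | A=∅ | R=[if0 :: let y]]
step 3: [C=4 | E=∅ | A=∅ | R=[let y]]
step 4: [C=((λw. 5) y) | E={y↦4} | A=∅ | R=∅]
step 5: [C=y | E={y↦4} | A=∅ | R=[app]]
step 6: [C=(λw. 5) | E={y↦4} | A=[4] | R=∅]
step 7: [C=5 | E={w↦4, y↦4} | A=∅ | R=∅]
→ final value 5

Answer: 5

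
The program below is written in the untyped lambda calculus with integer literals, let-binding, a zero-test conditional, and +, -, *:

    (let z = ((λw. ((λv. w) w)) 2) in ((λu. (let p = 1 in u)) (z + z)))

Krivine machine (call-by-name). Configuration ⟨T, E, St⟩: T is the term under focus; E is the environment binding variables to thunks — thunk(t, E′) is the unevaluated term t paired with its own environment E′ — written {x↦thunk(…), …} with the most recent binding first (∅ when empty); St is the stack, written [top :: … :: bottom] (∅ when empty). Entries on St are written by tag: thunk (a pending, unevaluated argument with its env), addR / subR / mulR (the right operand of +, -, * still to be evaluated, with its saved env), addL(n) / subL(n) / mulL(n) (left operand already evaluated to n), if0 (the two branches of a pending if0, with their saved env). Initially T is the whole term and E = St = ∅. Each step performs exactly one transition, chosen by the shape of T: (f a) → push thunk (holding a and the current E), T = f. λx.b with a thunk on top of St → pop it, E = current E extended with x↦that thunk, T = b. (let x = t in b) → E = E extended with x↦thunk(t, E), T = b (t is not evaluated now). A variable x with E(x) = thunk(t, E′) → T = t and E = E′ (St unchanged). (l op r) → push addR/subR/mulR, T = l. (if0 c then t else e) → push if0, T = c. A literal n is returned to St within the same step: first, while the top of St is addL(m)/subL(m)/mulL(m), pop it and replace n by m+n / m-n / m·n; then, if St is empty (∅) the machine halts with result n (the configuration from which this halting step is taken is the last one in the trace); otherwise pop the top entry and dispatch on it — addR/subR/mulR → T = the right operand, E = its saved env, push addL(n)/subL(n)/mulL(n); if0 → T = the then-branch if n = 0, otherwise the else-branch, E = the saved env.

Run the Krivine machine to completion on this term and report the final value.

Answer: 4

Derivation:
[0] ⟨T=(let z = ((λw. ((λv. w) w)) 2) in ((λu. (let p = 1 in u)) (z + z))); E=∅; St=∅⟩
[1] ⟨T=((λu. (let p = 1 in u)) (z + z)); E={z↦thunk(((λw. ((λv. w) w)) 2), ∅)}; St=∅⟩
[2] ⟨T=(λu. (let p = 1 in u)); E={z↦thunk(((λw. ((λv. w) w)) 2), ∅)}; St=[thunk]⟩
[3] ⟨T=(let p = 1 in u); E={u↦thunk((z + z), {z↦thunk(((λw. ((λv. w) w)) 2), ∅)}), z↦thunk(((λw. ((λv. w) w)) 2), ∅)}; St=∅⟩
[4] ⟨T=u; E={p↦thunk(1, {u↦thunk((z + z), {z↦thunk(((λw. ((λv. w) w)) 2), ∅)}), z↦thunk(((λw. ((λv. w) w)) 2), ∅)}), u↦thunk((z + z), {z↦thunk(((λw. ((λv. w) w)) 2), ∅)}), z↦thunk(((λw. ((λv. w) w)) 2), ∅)}; St=∅⟩
[5] ⟨T=(z + z); E={z↦thunk(((λw. ((λv. w) w)) 2), ∅)}; St=∅⟩
[6] ⟨T=z; E={z↦thunk(((λw. ((λv. w) w)) 2), ∅)}; St=[addR]⟩
[7] ⟨T=((λw. ((λv. w) w)) 2); E=∅; St=[addR]⟩
[8] ⟨T=(λw. ((λv. w) w)); E=∅; St=[thunk :: addR]⟩
[9] ⟨T=((λv. w) w); E={w↦thunk(2, ∅)}; St=[addR]⟩
[10] ⟨T=(λv. w); E={w↦thunk(2, ∅)}; St=[thunk :: addR]⟩
[11] ⟨T=w; E={v↦thunk(w, {w↦thunk(2, ∅)}), w↦thunk(2, ∅)}; St=[addR]⟩
[12] ⟨T=2; E=∅; St=[addR]⟩
[13] ⟨T=z; E={z↦thunk(((λw. ((λv. w) w)) 2), ∅)}; St=[addL(2)]⟩
[14] ⟨T=((λw. ((λv. w) w)) 2); E=∅; St=[addL(2)]⟩
[15] ⟨T=(λw. ((λv. w) w)); E=∅; St=[thunk :: addL(2)]⟩
[16] ⟨T=((λv. w) w); E={w↦thunk(2, ∅)}; St=[addL(2)]⟩
[17] ⟨T=(λv. w); E={w↦thunk(2, ∅)}; St=[thunk :: addL(2)]⟩
[18] ⟨T=w; E={v↦thunk(w, {w↦thunk(2, ∅)}), w↦thunk(2, ∅)}; St=[addL(2)]⟩
[19] ⟨T=2; E=∅; St=[addL(2)]⟩
→ final value 4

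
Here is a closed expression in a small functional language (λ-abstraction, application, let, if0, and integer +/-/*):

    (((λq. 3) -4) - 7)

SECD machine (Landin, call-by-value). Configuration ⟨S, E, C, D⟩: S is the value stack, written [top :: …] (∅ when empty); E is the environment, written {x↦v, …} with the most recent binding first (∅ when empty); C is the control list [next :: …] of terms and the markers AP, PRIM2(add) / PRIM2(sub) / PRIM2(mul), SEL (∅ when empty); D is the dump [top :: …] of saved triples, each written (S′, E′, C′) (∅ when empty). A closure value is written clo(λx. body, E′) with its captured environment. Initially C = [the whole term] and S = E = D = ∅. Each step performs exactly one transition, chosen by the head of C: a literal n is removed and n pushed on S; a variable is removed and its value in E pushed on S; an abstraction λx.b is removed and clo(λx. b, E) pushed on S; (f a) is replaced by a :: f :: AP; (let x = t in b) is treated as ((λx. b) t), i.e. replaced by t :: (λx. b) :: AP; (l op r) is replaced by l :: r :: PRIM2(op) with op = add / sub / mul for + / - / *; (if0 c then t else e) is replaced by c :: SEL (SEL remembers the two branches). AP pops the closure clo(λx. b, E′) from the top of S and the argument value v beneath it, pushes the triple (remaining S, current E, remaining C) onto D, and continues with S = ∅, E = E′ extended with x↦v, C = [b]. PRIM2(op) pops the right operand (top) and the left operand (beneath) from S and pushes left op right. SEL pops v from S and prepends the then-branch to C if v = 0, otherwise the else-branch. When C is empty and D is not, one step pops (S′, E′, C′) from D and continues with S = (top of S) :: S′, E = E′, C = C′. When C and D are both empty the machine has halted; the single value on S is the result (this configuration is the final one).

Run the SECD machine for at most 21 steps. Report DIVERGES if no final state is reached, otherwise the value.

Answer: -4

Derivation:
t=0: ⟨S=∅; E=∅; C=[(((λq. 3) -4) - 7)]; D=∅⟩
t=1: ⟨S=∅; E=∅; C=[((λq. 3) -4) :: 7 :: PRIM2(sub)]; D=∅⟩
t=2: ⟨S=∅; E=∅; C=[-4 :: (λq. 3) :: AP :: 7 :: PRIM2(sub)]; D=∅⟩
t=3: ⟨S=[-4]; E=∅; C=[(λq. 3) :: AP :: 7 :: PRIM2(sub)]; D=∅⟩
t=4: ⟨S=[clo(λq. 3, ∅) :: -4]; E=∅; C=[AP :: 7 :: PRIM2(sub)]; D=∅⟩
t=5: ⟨S=∅; E={q↦-4}; C=[3]; D=[(∅, ∅, [7 :: PRIM2(sub)])]⟩
t=6: ⟨S=[3]; E={q↦-4}; C=∅; D=[(∅, ∅, [7 :: PRIM2(sub)])]⟩
t=7: ⟨S=[3]; E=∅; C=[7 :: PRIM2(sub)]; D=∅⟩
t=8: ⟨S=[7 :: 3]; E=∅; C=[PRIM2(sub)]; D=∅⟩
t=9: ⟨S=[-4]; E=∅; C=∅; D=∅⟩
→ final value -4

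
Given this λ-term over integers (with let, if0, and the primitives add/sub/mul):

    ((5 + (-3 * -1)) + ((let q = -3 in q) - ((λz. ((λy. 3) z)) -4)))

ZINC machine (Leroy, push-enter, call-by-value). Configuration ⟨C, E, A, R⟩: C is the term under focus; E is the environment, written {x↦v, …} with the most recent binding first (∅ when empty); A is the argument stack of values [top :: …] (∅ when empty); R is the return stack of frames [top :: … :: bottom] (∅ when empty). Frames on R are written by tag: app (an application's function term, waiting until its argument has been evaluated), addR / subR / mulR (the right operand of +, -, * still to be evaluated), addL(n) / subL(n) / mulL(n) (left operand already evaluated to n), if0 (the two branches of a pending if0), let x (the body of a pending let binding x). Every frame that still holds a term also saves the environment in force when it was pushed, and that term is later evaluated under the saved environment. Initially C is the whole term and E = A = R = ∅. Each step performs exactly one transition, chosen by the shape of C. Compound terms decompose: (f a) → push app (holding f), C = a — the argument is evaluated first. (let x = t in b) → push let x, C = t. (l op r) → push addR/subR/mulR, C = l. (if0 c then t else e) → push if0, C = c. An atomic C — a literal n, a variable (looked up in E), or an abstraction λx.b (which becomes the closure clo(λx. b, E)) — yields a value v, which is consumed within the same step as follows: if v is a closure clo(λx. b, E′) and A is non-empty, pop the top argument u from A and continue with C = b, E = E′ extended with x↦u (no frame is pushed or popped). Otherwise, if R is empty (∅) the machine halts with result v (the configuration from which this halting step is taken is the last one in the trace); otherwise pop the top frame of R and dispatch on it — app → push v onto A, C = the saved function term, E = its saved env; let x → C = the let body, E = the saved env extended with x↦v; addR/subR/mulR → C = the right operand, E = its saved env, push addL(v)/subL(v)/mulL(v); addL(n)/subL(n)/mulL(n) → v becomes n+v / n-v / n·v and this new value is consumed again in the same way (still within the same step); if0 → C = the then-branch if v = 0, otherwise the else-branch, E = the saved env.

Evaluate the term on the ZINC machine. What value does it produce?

Answer: 2

Derivation:
0. <C=((5 + (-3 * -1)) + ((let q = -3 in q) - ((λz. ((λy. 3) z)) -4))), E=∅, A=∅, R=∅>
1. <C=(5 + (-3 * -1)), E=∅, A=∅, R=[addR]>
2. <C=5, E=∅, A=∅, R=[addR :: addR]>
3. <C=(-3 * -1), E=∅, A=∅, R=[addL(5) :: addR]>
4. <C=-3, E=∅, A=∅, R=[mulR :: addL(5) :: addR]>
5. <C=-1, E=∅, A=∅, R=[mulL(-3) :: addL(5) :: addR]>
6. <C=((let q = -3 in q) - ((λz. ((λy. 3) z)) -4)), E=∅, A=∅, R=[addL(8)]>
7. <C=(let q = -3 in q), E=∅, A=∅, R=[subR :: addL(8)]>
8. <C=-3, E=∅, A=∅, R=[let q :: subR :: addL(8)]>
9. <C=q, E={q↦-3}, A=∅, R=[subR :: addL(8)]>
10. <C=((λz. ((λy. 3) z)) -4), E=∅, A=∅, R=[subL(-3) :: addL(8)]>
11. <C=-4, E=∅, A=∅, R=[app :: subL(-3) :: addL(8)]>
12. <C=(λz. ((λy. 3) z)), E=∅, A=[-4], R=[subL(-3) :: addL(8)]>
13. <C=((λy. 3) z), E={z↦-4}, A=∅, R=[subL(-3) :: addL(8)]>
14. <C=z, E={z↦-4}, A=∅, R=[app :: subL(-3) :: addL(8)]>
15. <C=(λy. 3), E={z↦-4}, A=[-4], R=[subL(-3) :: addL(8)]>
16. <C=3, E={y↦-4, z↦-4}, A=∅, R=[subL(-3) :: addL(8)]>
→ final value 2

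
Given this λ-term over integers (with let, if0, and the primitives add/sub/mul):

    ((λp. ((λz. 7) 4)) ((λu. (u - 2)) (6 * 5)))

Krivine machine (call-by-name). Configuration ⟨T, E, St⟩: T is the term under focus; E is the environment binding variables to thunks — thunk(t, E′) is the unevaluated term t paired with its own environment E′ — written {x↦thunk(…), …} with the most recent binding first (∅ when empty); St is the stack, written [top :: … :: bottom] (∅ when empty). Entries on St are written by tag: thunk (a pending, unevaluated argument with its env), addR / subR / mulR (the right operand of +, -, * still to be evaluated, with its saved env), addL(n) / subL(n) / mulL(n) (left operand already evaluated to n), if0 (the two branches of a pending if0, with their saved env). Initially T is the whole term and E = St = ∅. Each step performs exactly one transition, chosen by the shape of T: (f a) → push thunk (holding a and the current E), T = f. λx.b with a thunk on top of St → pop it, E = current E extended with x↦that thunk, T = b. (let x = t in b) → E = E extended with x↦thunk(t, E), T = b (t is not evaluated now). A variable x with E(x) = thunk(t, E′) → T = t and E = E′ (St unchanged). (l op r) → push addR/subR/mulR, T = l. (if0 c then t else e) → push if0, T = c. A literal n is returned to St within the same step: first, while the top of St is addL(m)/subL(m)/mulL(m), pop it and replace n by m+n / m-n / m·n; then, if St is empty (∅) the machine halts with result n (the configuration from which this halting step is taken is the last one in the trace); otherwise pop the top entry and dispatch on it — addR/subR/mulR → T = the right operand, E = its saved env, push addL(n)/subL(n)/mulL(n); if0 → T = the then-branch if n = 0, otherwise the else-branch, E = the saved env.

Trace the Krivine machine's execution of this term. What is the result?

[0] <T=((λp. ((λz. 7) 4)) ((λu. (u - 2)) (6 * 5))), E=∅, St=∅>
[1] <T=(λp. ((λz. 7) 4)), E=∅, St=[thunk]>
[2] <T=((λz. 7) 4), E={p↦thunk(((λu. (u - 2)) (6 * 5)), ∅)}, St=∅>
[3] <T=(λz. 7), E={p↦thunk(((λu. (u - 2)) (6 * 5)), ∅)}, St=[thunk]>
[4] <T=7, E={z↦thunk(4, {p↦thunk(((λu. (u - 2)) (6 * 5)), ∅)}), p↦thunk(((λu. (u - 2)) (6 * 5)), ∅)}, St=∅>
→ final value 7

Answer: 7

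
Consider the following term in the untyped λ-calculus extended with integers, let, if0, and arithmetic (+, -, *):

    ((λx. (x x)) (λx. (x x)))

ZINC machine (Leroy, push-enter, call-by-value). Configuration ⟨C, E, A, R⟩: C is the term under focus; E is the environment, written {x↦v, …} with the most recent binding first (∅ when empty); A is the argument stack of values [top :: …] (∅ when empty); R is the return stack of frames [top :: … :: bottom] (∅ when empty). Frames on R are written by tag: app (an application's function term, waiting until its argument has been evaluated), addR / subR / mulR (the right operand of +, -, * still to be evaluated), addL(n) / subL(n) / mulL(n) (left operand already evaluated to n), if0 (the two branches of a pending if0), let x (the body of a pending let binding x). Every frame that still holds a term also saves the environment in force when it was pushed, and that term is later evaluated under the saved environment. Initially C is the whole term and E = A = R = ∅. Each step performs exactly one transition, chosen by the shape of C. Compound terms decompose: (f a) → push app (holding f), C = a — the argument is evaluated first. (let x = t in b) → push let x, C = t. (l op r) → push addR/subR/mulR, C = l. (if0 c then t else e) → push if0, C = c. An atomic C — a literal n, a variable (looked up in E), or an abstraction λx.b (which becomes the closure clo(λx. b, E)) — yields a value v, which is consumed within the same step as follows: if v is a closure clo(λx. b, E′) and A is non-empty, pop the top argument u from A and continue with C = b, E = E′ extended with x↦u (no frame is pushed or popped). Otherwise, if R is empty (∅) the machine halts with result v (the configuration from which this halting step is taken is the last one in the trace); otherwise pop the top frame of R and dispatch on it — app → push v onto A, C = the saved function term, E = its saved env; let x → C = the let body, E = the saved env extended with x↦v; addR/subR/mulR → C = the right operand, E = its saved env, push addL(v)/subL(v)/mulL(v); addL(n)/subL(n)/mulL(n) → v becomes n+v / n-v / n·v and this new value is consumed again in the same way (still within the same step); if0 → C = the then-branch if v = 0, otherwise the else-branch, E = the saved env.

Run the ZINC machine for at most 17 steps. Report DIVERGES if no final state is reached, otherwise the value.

Answer: DIVERGES (no final state within 17 steps)

Derivation:
t=0: ⟨C=((λx. (x x)) (λx. (x x))); E=∅; A=∅; R=∅⟩
t=1: ⟨C=(λx. (x x)); E=∅; A=∅; R=[app]⟩
t=2: ⟨C=(λx. (x x)); E=∅; A=[clo(λx. (x x), ∅)]; R=∅⟩
t=3: ⟨C=(x x); E={x↦clo(λx. (x x), ∅)}; A=∅; R=∅⟩
t=4: ⟨C=x; E={x↦clo(λx. (x x), ∅)}; A=∅; R=[app]⟩
t=5: ⟨C=x; E={x↦clo(λx. (x x), ∅)}; A=[clo(λx. (x x), ∅)]; R=∅⟩
… configuration repeats with period 3 (steps 3–5 recur indefinitely) …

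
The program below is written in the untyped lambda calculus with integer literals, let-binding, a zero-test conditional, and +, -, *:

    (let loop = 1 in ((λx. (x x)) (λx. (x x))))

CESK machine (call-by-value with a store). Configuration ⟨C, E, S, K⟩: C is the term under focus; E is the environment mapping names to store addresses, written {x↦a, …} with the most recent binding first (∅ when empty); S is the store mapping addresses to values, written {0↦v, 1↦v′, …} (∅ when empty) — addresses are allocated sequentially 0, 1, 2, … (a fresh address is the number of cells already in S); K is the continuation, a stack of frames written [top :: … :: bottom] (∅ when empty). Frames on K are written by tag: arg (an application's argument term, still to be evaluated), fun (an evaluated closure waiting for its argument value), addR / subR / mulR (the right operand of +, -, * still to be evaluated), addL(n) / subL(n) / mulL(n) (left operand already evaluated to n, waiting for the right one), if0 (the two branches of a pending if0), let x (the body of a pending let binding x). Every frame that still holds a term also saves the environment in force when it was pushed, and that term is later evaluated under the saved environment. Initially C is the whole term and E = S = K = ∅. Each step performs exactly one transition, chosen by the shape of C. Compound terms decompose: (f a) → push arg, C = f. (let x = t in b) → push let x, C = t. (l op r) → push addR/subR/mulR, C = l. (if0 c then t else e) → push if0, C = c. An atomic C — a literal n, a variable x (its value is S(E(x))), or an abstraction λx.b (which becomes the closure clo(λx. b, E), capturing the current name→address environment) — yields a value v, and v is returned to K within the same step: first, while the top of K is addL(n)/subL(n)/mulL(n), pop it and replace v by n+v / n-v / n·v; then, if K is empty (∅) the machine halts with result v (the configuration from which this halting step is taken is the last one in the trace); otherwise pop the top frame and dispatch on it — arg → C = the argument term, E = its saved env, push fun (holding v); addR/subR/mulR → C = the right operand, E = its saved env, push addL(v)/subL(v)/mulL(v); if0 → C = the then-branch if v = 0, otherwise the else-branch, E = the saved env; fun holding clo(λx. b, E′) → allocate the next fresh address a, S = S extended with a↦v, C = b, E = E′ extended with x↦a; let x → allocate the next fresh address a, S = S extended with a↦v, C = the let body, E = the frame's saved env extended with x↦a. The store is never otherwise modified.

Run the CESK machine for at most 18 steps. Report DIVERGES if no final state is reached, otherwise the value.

Answer: DIVERGES (no final state within 18 steps)

Execution trace:
t=0: ⟨C=(let loop = 1 in ((λx. (x x)) (λx. (x x)))); E=∅; S=∅; K=∅⟩
t=1: ⟨C=1; E=∅; S=∅; K=[let loop]⟩
t=2: ⟨C=((λx. (x x)) (λx. (x x))); E={loop↦0}; S={0↦1}; K=∅⟩
t=3: ⟨C=(λx. (x x)); E={loop↦0}; S={0↦1}; K=[arg]⟩
t=4: ⟨C=(λx. (x x)); E={loop↦0}; S={0↦1}; K=[fun]⟩
t=5: ⟨C=(x x); E={x↦1, loop↦0}; S={0↦1, 1↦clo(λx. (x x), {loop↦0})}; K=∅⟩
t=6: ⟨C=x; E={x↦1, loop↦0}; S={0↦1, 1↦clo(λx. (x x), {loop↦0})}; K=[arg]⟩
t=7: ⟨C=x; E={x↦1, loop↦0}; S={0↦1, 1↦clo(λx. (x x), {loop↦0})}; K=[fun]⟩
t=8: ⟨C=(x x); E={x↦2, loop↦0}; S={0↦1, 1↦clo(λx. (x x), {loop↦0}), 2↦clo(λx. (x x), {loop↦0})}; K=∅⟩
t=9: ⟨C=x; E={x↦2, loop↦0}; S={0↦1, 1↦clo(λx. (x x), {loop↦0}), 2↦clo(λx. (x x), {loop↦0})}; K=[arg]⟩
t=10: ⟨C=x; E={x↦2, loop↦0}; S={0↦1, 1↦clo(λx. (x x), {loop↦0}), 2↦clo(λx. (x x), {loop↦0})}; K=[fun]⟩
t=11: ⟨C=(x x); E={x↦3, loop↦0}; S={0↦1, 1↦clo(λx. (x x), {loop↦0}), 2↦clo(λx. (x x), {loop↦0}), 3↦clo(λx. (x x), {loop↦0})}; K=∅⟩
t=12: ⟨C=x; E={x↦3, loop↦0}; S={0↦1, 1↦clo(λx. (x x), {loop↦0}), 2↦clo(λx. (x x), {loop↦0}), 3↦clo(λx. (x x), {loop↦0})}; K=[arg]⟩
t=13: ⟨C=x; E={x↦3, loop↦0}; S={0↦1, 1↦clo(λx. (x x), {loop↦0}), 2↦clo(λx. (x x), {loop↦0}), 3↦clo(λx. (x x), {loop↦0})}; K=[fun]⟩
t=14: ⟨C=(x x); E={x↦4, loop↦0}; S={0↦1, 1↦clo(λx. (x x), {loop↦0}), 2↦clo(λx. (x x), {loop↦0}), 3↦clo(λx. (x x), {loop↦0}), 4↦clo(λx. (x x), {loop↦0})}; K=∅⟩
t=15: ⟨C=x; E={x↦4, loop↦0}; S={0↦1, 1↦clo(λx. (x x), {loop↦0}), 2↦clo(λx. (x x), {loop↦0}), 3↦clo(λx. (x x), {loop↦0}), 4↦clo(λx. (x x), {loop↦0})}; K=[arg]⟩
t=16: ⟨C=x; E={x↦4, loop↦0}; S={0↦1, 1↦clo(λx. (x x), {loop↦0}), 2↦clo(λx. (x x), {loop↦0}), 3↦clo(λx. (x x), {loop↦0}), 4↦clo(λx. (x x), {loop↦0})}; K=[fun]⟩
t=17: ⟨C=(x x); E={x↦5, loop↦0}; S={0↦1, 1↦clo(λx. (x x), {loop↦0}), 2↦clo(λx. (x x), {loop↦0}), 3↦clo(λx. (x x), {loop↦0}), 4↦clo(λx. (x x), {loop↦0}), 5↦clo(λx. (x x), {loop↦0})}; K=∅⟩
t=18: ⟨C=x; E={x↦5, loop↦0}; S={0↦1, 1↦clo(λx. (x x), {loop↦0}), 2↦clo(λx. (x x), {loop↦0}), 3↦clo(λx. (x x), {loop↦0}), 4↦clo(λx. (x x), {loop↦0}), 5↦clo(λx. (x x), {loop↦0})}; K=[arg]⟩
→ 18 transitions taken and the configuration is still not final: no result within 18 steps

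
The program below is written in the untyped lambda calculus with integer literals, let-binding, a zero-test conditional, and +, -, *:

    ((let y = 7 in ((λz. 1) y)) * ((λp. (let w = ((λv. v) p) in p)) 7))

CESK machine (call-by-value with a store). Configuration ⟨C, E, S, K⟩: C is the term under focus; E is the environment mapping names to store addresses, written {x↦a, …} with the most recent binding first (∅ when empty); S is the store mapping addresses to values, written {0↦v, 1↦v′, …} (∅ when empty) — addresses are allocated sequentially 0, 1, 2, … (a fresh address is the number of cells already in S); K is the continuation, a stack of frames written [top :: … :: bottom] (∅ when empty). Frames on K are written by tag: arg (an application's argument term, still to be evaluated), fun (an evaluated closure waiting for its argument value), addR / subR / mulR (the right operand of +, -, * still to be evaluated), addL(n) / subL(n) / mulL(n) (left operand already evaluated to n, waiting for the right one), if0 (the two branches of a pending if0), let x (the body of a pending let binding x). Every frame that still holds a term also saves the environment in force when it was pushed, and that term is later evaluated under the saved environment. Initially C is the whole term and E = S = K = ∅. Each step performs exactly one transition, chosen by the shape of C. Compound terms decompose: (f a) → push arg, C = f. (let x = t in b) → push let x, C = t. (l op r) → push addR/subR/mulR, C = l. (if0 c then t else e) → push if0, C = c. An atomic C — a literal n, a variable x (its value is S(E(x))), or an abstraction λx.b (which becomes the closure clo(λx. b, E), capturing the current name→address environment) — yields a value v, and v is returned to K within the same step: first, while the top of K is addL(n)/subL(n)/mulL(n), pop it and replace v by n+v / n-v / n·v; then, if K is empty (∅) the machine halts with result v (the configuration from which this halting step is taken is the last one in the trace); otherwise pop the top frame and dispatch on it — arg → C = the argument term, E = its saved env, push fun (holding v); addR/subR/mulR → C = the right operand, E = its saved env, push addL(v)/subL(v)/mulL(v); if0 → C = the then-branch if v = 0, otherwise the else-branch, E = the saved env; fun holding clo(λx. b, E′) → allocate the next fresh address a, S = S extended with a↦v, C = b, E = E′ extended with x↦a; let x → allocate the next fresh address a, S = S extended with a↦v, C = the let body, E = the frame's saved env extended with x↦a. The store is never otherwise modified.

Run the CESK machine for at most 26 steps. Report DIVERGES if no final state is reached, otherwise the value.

Answer: 7

Machine steps:
0. ⟨C=((let y = 7 in ((λz. 1) y)) * ((λp. (let w = ((λv. v) p) in p)) 7)); E=∅; S=∅; K=∅⟩
1. ⟨C=(let y = 7 in ((λz. 1) y)); E=∅; S=∅; K=[mulR]⟩
2. ⟨C=7; E=∅; S=∅; K=[let y :: mulR]⟩
3. ⟨C=((λz. 1) y); E={y↦0}; S={0↦7}; K=[mulR]⟩
4. ⟨C=(λz. 1); E={y↦0}; S={0↦7}; K=[arg :: mulR]⟩
5. ⟨C=y; E={y↦0}; S={0↦7}; K=[fun :: mulR]⟩
6. ⟨C=1; E={z↦1, y↦0}; S={0↦7, 1↦7}; K=[mulR]⟩
7. ⟨C=((λp. (let w = ((λv. v) p) in p)) 7); E=∅; S={0↦7, 1↦7}; K=[mulL(1)]⟩
8. ⟨C=(λp. (let w = ((λv. v) p) in p)); E=∅; S={0↦7, 1↦7}; K=[arg :: mulL(1)]⟩
9. ⟨C=7; E=∅; S={0↦7, 1↦7}; K=[fun :: mulL(1)]⟩
10. ⟨C=(let w = ((λv. v) p) in p); E={p↦2}; S={0↦7, 1↦7, 2↦7}; K=[mulL(1)]⟩
11. ⟨C=((λv. v) p); E={p↦2}; S={0↦7, 1↦7, 2↦7}; K=[let w :: mulL(1)]⟩
12. ⟨C=(λv. v); E={p↦2}; S={0↦7, 1↦7, 2↦7}; K=[arg :: let w :: mulL(1)]⟩
13. ⟨C=p; E={p↦2}; S={0↦7, 1↦7, 2↦7}; K=[fun :: let w :: mulL(1)]⟩
14. ⟨C=v; E={v↦3, p↦2}; S={0↦7, 1↦7, 2↦7, 3↦7}; K=[let w :: mulL(1)]⟩
15. ⟨C=p; E={w↦4, p↦2}; S={0↦7, 1↦7, 2↦7, 3↦7, 4↦7}; K=[mulL(1)]⟩
→ final value 7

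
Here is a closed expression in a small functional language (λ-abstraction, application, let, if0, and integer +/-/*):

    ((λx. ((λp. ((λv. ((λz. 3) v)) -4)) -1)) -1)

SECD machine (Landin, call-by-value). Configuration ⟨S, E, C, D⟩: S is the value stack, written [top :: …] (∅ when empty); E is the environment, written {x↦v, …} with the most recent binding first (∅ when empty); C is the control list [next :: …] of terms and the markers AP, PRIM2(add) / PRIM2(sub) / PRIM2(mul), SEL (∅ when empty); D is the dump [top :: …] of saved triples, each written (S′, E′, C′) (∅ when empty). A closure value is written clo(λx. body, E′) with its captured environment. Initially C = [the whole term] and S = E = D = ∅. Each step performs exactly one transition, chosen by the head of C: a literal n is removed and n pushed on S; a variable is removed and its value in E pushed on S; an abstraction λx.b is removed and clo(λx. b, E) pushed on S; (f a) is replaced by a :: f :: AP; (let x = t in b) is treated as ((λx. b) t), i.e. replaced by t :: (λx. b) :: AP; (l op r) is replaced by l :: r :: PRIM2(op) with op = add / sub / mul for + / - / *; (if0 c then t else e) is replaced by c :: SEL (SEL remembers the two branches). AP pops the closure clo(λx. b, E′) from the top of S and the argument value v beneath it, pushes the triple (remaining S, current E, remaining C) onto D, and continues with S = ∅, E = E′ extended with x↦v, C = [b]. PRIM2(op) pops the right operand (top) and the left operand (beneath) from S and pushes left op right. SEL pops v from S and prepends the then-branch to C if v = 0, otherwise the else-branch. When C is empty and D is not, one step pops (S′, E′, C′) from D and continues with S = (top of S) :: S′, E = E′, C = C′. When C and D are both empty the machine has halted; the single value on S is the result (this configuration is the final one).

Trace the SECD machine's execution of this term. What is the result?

0. <S=∅, E=∅, C=[((λx. ((λp. ((λv. ((λz. 3) v)) -4)) -1)) -1)], D=∅>
1. <S=∅, E=∅, C=[-1 :: (λx. ((λp. ((λv. ((λz. 3) v)) -4)) -1)) :: AP], D=∅>
2. <S=[-1], E=∅, C=[(λx. ((λp. ((λv. ((λz. 3) v)) -4)) -1)) :: AP], D=∅>
3. <S=[clo(λx. ((λp. ((λv. ((λz. 3) v)) -4)) -1), ∅) :: -1], E=∅, C=[AP], D=∅>
4. <S=∅, E={x↦-1}, C=[((λp. ((λv. ((λz. 3) v)) -4)) -1)], D=[(∅, ∅, ∅)]>
5. <S=∅, E={x↦-1}, C=[-1 :: (λp. ((λv. ((λz. 3) v)) -4)) :: AP], D=[(∅, ∅, ∅)]>
6. <S=[-1], E={x↦-1}, C=[(λp. ((λv. ((λz. 3) v)) -4)) :: AP], D=[(∅, ∅, ∅)]>
7. <S=[clo(λp. ((λv. ((λz. 3) v)) -4), {x↦-1}) :: -1], E={x↦-1}, C=[AP], D=[(∅, ∅, ∅)]>
8. <S=∅, E={p↦-1, x↦-1}, C=[((λv. ((λz. 3) v)) -4)], D=[(∅, {x↦-1}, ∅) :: (∅, ∅, ∅)]>
9. <S=∅, E={p↦-1, x↦-1}, C=[-4 :: (λv. ((λz. 3) v)) :: AP], D=[(∅, {x↦-1}, ∅) :: (∅, ∅, ∅)]>
10. <S=[-4], E={p↦-1, x↦-1}, C=[(λv. ((λz. 3) v)) :: AP], D=[(∅, {x↦-1}, ∅) :: (∅, ∅, ∅)]>
11. <S=[clo(λv. ((λz. 3) v), {p↦-1, x↦-1}) :: -4], E={p↦-1, x↦-1}, C=[AP], D=[(∅, {x↦-1}, ∅) :: (∅, ∅, ∅)]>
12. <S=∅, E={v↦-4, p↦-1, x↦-1}, C=[((λz. 3) v)], D=[(∅, {p↦-1, x↦-1}, ∅) :: (∅, {x↦-1}, ∅) :: (∅, ∅, ∅)]>
13. <S=∅, E={v↦-4, p↦-1, x↦-1}, C=[v :: (λz. 3) :: AP], D=[(∅, {p↦-1, x↦-1}, ∅) :: (∅, {x↦-1}, ∅) :: (∅, ∅, ∅)]>
14. <S=[-4], E={v↦-4, p↦-1, x↦-1}, C=[(λz. 3) :: AP], D=[(∅, {p↦-1, x↦-1}, ∅) :: (∅, {x↦-1}, ∅) :: (∅, ∅, ∅)]>
15. <S=[clo(λz. 3, {v↦-4, p↦-1, x↦-1}) :: -4], E={v↦-4, p↦-1, x↦-1}, C=[AP], D=[(∅, {p↦-1, x↦-1}, ∅) :: (∅, {x↦-1}, ∅) :: (∅, ∅, ∅)]>
16. <S=∅, E={z↦-4, v↦-4, p↦-1, x↦-1}, C=[3], D=[(∅, {v↦-4, p↦-1, x↦-1}, ∅) :: (∅, {p↦-1, x↦-1}, ∅) :: (∅, {x↦-1}, ∅) :: (∅, ∅, ∅)]>
17. <S=[3], E={z↦-4, v↦-4, p↦-1, x↦-1}, C=∅, D=[(∅, {v↦-4, p↦-1, x↦-1}, ∅) :: (∅, {p↦-1, x↦-1}, ∅) :: (∅, {x↦-1}, ∅) :: (∅, ∅, ∅)]>
18. <S=[3], E={v↦-4, p↦-1, x↦-1}, C=∅, D=[(∅, {p↦-1, x↦-1}, ∅) :: (∅, {x↦-1}, ∅) :: (∅, ∅, ∅)]>
19. <S=[3], E={p↦-1, x↦-1}, C=∅, D=[(∅, {x↦-1}, ∅) :: (∅, ∅, ∅)]>
20. <S=[3], E={x↦-1}, C=∅, D=[(∅, ∅, ∅)]>
21. <S=[3], E=∅, C=∅, D=∅>
→ final value 3

Answer: 3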